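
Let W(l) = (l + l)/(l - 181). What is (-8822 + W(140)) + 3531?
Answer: -217211/41 ≈ -5297.8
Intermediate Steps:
W(l) = 2*l/(-181 + l) (W(l) = (2*l)/(-181 + l) = 2*l/(-181 + l))
(-8822 + W(140)) + 3531 = (-8822 + 2*140/(-181 + 140)) + 3531 = (-8822 + 2*140/(-41)) + 3531 = (-8822 + 2*140*(-1/41)) + 3531 = (-8822 - 280/41) + 3531 = -361982/41 + 3531 = -217211/41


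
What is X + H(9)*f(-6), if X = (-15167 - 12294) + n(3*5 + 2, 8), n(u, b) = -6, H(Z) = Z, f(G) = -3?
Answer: -27494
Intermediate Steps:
X = -27467 (X = (-15167 - 12294) - 6 = -27461 - 6 = -27467)
X + H(9)*f(-6) = -27467 + 9*(-3) = -27467 - 27 = -27494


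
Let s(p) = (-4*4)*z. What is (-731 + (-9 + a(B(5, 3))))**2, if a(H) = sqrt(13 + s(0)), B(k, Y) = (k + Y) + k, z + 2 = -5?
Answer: 547725 - 7400*sqrt(5) ≈ 5.3118e+5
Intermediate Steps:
z = -7 (z = -2 - 5 = -7)
B(k, Y) = Y + 2*k (B(k, Y) = (Y + k) + k = Y + 2*k)
s(p) = 112 (s(p) = -4*4*(-7) = -16*(-7) = 112)
a(H) = 5*sqrt(5) (a(H) = sqrt(13 + 112) = sqrt(125) = 5*sqrt(5))
(-731 + (-9 + a(B(5, 3))))**2 = (-731 + (-9 + 5*sqrt(5)))**2 = (-740 + 5*sqrt(5))**2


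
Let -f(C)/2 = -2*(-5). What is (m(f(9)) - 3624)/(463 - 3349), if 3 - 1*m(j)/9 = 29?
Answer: 643/481 ≈ 1.3368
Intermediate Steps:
f(C) = -20 (f(C) = -(-4)*(-5) = -2*10 = -20)
m(j) = -234 (m(j) = 27 - 9*29 = 27 - 261 = -234)
(m(f(9)) - 3624)/(463 - 3349) = (-234 - 3624)/(463 - 3349) = -3858/(-2886) = -3858*(-1/2886) = 643/481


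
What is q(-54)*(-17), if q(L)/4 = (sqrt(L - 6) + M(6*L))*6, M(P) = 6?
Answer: -2448 - 816*I*sqrt(15) ≈ -2448.0 - 3160.4*I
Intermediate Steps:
q(L) = 144 + 24*sqrt(-6 + L) (q(L) = 4*((sqrt(L - 6) + 6)*6) = 4*((sqrt(-6 + L) + 6)*6) = 4*((6 + sqrt(-6 + L))*6) = 4*(36 + 6*sqrt(-6 + L)) = 144 + 24*sqrt(-6 + L))
q(-54)*(-17) = (144 + 24*sqrt(-6 - 54))*(-17) = (144 + 24*sqrt(-60))*(-17) = (144 + 24*(2*I*sqrt(15)))*(-17) = (144 + 48*I*sqrt(15))*(-17) = -2448 - 816*I*sqrt(15)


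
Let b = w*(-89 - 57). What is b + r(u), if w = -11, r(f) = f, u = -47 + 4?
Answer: 1563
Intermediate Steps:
u = -43
b = 1606 (b = -11*(-89 - 57) = -11*(-146) = 1606)
b + r(u) = 1606 - 43 = 1563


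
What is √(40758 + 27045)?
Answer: √67803 ≈ 260.39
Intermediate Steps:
√(40758 + 27045) = √67803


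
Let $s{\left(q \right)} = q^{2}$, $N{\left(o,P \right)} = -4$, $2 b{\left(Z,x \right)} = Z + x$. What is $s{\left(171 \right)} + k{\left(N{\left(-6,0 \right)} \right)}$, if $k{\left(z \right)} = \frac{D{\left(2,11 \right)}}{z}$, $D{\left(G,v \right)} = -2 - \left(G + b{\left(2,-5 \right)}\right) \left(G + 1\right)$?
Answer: $\frac{233935}{8} \approx 29242.0$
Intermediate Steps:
$b{\left(Z,x \right)} = \frac{Z}{2} + \frac{x}{2}$ ($b{\left(Z,x \right)} = \frac{Z + x}{2} = \frac{Z}{2} + \frac{x}{2}$)
$D{\left(G,v \right)} = -2 - \left(1 + G\right) \left(- \frac{3}{2} + G\right)$ ($D{\left(G,v \right)} = -2 - \left(G + \left(\frac{1}{2} \cdot 2 + \frac{1}{2} \left(-5\right)\right)\right) \left(G + 1\right) = -2 - \left(G + \left(1 - \frac{5}{2}\right)\right) \left(1 + G\right) = -2 - \left(G - \frac{3}{2}\right) \left(1 + G\right) = -2 - \left(- \frac{3}{2} + G\right) \left(1 + G\right) = -2 - \left(1 + G\right) \left(- \frac{3}{2} + G\right)$)
$k{\left(z \right)} = - \frac{7}{2 z}$ ($k{\left(z \right)} = \frac{- \frac{1}{2} + \frac{1}{2} \cdot 2 - 2^{2}}{z} = \frac{- \frac{1}{2} + 1 - 4}{z} = - \frac{7}{2 z}$)
$s{\left(171 \right)} + k{\left(N{\left(-6,0 \right)} \right)} = 171^{2} - \frac{7}{2 \left(-4\right)} = 29241 - - \frac{7}{8} = 29241 + \frac{7}{8} = \frac{233935}{8}$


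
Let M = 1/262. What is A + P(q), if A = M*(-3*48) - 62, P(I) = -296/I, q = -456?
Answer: -462211/7467 ≈ -61.901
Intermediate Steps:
M = 1/262 ≈ 0.0038168
A = -8194/131 (A = (-3*48)/262 - 62 = (1/262)*(-144) - 62 = -72/131 - 62 = -8194/131 ≈ -62.550)
A + P(q) = -8194/131 - 296/(-456) = -8194/131 - 296*(-1/456) = -8194/131 + 37/57 = -462211/7467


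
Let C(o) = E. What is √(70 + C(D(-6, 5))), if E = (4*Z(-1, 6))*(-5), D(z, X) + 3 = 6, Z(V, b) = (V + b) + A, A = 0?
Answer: I*√30 ≈ 5.4772*I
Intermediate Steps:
Z(V, b) = V + b (Z(V, b) = (V + b) + 0 = V + b)
D(z, X) = 3 (D(z, X) = -3 + 6 = 3)
E = -100 (E = (4*(-1 + 6))*(-5) = (4*5)*(-5) = 20*(-5) = -100)
C(o) = -100
√(70 + C(D(-6, 5))) = √(70 - 100) = √(-30) = I*√30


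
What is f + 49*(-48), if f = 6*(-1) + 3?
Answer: -2355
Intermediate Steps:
f = -3 (f = -6 + 3 = -3)
f + 49*(-48) = -3 + 49*(-48) = -3 - 2352 = -2355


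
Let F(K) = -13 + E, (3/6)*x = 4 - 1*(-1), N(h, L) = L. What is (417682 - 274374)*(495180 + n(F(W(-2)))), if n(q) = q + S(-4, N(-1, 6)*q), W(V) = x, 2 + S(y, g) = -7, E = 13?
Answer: 70961965668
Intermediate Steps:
x = 10 (x = 2*(4 - 1*(-1)) = 2*(4 + 1) = 2*5 = 10)
S(y, g) = -9 (S(y, g) = -2 - 7 = -9)
W(V) = 10
F(K) = 0 (F(K) = -13 + 13 = 0)
n(q) = -9 + q (n(q) = q - 9 = -9 + q)
(417682 - 274374)*(495180 + n(F(W(-2)))) = (417682 - 274374)*(495180 + (-9 + 0)) = 143308*(495180 - 9) = 143308*495171 = 70961965668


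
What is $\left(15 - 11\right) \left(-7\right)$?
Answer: $-28$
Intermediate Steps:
$\left(15 - 11\right) \left(-7\right) = 4 \left(-7\right) = -28$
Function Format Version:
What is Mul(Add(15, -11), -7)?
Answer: -28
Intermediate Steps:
Mul(Add(15, -11), -7) = Mul(4, -7) = -28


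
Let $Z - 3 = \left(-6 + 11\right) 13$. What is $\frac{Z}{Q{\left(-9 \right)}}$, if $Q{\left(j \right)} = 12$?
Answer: $\frac{17}{3} \approx 5.6667$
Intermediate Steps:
$Z = 68$ ($Z = 3 + \left(-6 + 11\right) 13 = 3 + 5 \cdot 13 = 3 + 65 = 68$)
$\frac{Z}{Q{\left(-9 \right)}} = \frac{68}{12} = 68 \cdot \frac{1}{12} = \frac{17}{3}$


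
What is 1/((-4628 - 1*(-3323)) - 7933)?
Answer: -1/9238 ≈ -0.00010825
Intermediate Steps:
1/((-4628 - 1*(-3323)) - 7933) = 1/((-4628 + 3323) - 7933) = 1/(-1305 - 7933) = 1/(-9238) = -1/9238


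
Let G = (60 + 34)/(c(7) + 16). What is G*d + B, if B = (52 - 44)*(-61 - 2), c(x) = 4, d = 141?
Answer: 1587/10 ≈ 158.70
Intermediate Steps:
B = -504 (B = 8*(-63) = -504)
G = 47/10 (G = (60 + 34)/(4 + 16) = 94/20 = 94*(1/20) = 47/10 ≈ 4.7000)
G*d + B = (47/10)*141 - 504 = 6627/10 - 504 = 1587/10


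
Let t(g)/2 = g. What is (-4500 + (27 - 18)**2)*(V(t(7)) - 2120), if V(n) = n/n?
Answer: 9363861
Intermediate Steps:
t(g) = 2*g
V(n) = 1
(-4500 + (27 - 18)**2)*(V(t(7)) - 2120) = (-4500 + (27 - 18)**2)*(1 - 2120) = (-4500 + 9**2)*(-2119) = (-4500 + 81)*(-2119) = -4419*(-2119) = 9363861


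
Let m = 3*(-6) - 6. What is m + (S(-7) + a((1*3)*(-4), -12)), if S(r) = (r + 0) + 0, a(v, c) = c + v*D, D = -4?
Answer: 5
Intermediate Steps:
a(v, c) = c - 4*v (a(v, c) = c + v*(-4) = c - 4*v)
S(r) = r (S(r) = r + 0 = r)
m = -24 (m = -18 - 6 = -24)
m + (S(-7) + a((1*3)*(-4), -12)) = -24 + (-7 + (-12 - 4*1*3*(-4))) = -24 + (-7 + (-12 - 12*(-4))) = -24 + (-7 + (-12 - 4*(-12))) = -24 + (-7 + (-12 + 48)) = -24 + (-7 + 36) = -24 + 29 = 5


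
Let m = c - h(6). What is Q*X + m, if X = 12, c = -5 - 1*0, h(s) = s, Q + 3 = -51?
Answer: -659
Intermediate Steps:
Q = -54 (Q = -3 - 51 = -54)
c = -5 (c = -5 + 0 = -5)
m = -11 (m = -5 - 1*6 = -5 - 6 = -11)
Q*X + m = -54*12 - 11 = -648 - 11 = -659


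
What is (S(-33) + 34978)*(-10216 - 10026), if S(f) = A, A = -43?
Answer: -707154270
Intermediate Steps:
S(f) = -43
(S(-33) + 34978)*(-10216 - 10026) = (-43 + 34978)*(-10216 - 10026) = 34935*(-20242) = -707154270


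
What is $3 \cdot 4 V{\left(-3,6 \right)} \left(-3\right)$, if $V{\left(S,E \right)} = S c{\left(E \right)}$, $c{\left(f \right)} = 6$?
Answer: $648$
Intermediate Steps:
$V{\left(S,E \right)} = 6 S$ ($V{\left(S,E \right)} = S 6 = 6 S$)
$3 \cdot 4 V{\left(-3,6 \right)} \left(-3\right) = 3 \cdot 4 \cdot 6 \left(-3\right) \left(-3\right) = 12 \left(-18\right) \left(-3\right) = \left(-216\right) \left(-3\right) = 648$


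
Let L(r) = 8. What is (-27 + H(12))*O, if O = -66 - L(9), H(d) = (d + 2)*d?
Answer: -10434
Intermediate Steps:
H(d) = d*(2 + d) (H(d) = (2 + d)*d = d*(2 + d))
O = -74 (O = -66 - 1*8 = -66 - 8 = -74)
(-27 + H(12))*O = (-27 + 12*(2 + 12))*(-74) = (-27 + 12*14)*(-74) = (-27 + 168)*(-74) = 141*(-74) = -10434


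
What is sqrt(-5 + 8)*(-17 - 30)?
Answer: -47*sqrt(3) ≈ -81.406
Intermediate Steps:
sqrt(-5 + 8)*(-17 - 30) = sqrt(3)*(-47) = -47*sqrt(3)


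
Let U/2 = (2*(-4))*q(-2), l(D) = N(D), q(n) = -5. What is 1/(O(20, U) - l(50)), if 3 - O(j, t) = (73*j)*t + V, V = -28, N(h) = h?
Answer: -1/116819 ≈ -8.5603e-6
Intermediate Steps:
l(D) = D
U = 80 (U = 2*((2*(-4))*(-5)) = 2*(-8*(-5)) = 2*40 = 80)
O(j, t) = 31 - 73*j*t (O(j, t) = 3 - ((73*j)*t - 28) = 3 - (73*j*t - 28) = 3 - (-28 + 73*j*t) = 3 + (28 - 73*j*t) = 31 - 73*j*t)
1/(O(20, U) - l(50)) = 1/((31 - 73*20*80) - 1*50) = 1/((31 - 116800) - 50) = 1/(-116769 - 50) = 1/(-116819) = -1/116819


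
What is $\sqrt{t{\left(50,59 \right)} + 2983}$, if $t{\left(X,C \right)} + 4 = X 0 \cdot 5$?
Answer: $3 \sqrt{331} \approx 54.58$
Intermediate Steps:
$t{\left(X,C \right)} = -4$ ($t{\left(X,C \right)} = -4 + X 0 \cdot 5 = -4 + 0 \cdot 5 = -4 + 0 = -4$)
$\sqrt{t{\left(50,59 \right)} + 2983} = \sqrt{-4 + 2983} = \sqrt{2979} = 3 \sqrt{331}$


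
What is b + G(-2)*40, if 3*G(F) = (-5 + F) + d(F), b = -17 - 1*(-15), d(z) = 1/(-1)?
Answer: -326/3 ≈ -108.67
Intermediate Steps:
d(z) = -1
b = -2 (b = -17 + 15 = -2)
G(F) = -2 + F/3 (G(F) = ((-5 + F) - 1)/3 = (-6 + F)/3 = -2 + F/3)
b + G(-2)*40 = -2 + (-2 + (1/3)*(-2))*40 = -2 + (-2 - 2/3)*40 = -2 - 8/3*40 = -2 - 320/3 = -326/3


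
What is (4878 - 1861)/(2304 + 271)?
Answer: 3017/2575 ≈ 1.1716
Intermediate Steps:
(4878 - 1861)/(2304 + 271) = 3017/2575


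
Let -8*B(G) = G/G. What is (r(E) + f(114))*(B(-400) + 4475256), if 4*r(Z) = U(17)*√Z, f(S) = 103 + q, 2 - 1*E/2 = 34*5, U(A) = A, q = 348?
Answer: 16146723197/8 + 608634799*I*√21/8 ≈ 2.0183e+9 + 3.4864e+8*I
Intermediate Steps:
E = -336 (E = 4 - 68*5 = 4 - 2*170 = 4 - 340 = -336)
f(S) = 451 (f(S) = 103 + 348 = 451)
r(Z) = 17*√Z/4 (r(Z) = (17*√Z)/4 = 17*√Z/4)
B(G) = -⅛ (B(G) = -G/(8*G) = -⅛*1 = -⅛)
(r(E) + f(114))*(B(-400) + 4475256) = (17*√(-336)/4 + 451)*(-⅛ + 4475256) = (17*(4*I*√21)/4 + 451)*(35802047/8) = (17*I*√21 + 451)*(35802047/8) = (451 + 17*I*√21)*(35802047/8) = 16146723197/8 + 608634799*I*√21/8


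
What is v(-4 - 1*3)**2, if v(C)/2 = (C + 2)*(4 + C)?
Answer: 900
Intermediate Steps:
v(C) = 2*(2 + C)*(4 + C) (v(C) = 2*((C + 2)*(4 + C)) = 2*((2 + C)*(4 + C)) = 2*(2 + C)*(4 + C))
v(-4 - 1*3)**2 = (16 + 2*(-4 - 1*3)**2 + 12*(-4 - 1*3))**2 = (16 + 2*(-4 - 3)**2 + 12*(-4 - 3))**2 = (16 + 2*(-7)**2 + 12*(-7))**2 = (16 + 2*49 - 84)**2 = (16 + 98 - 84)**2 = 30**2 = 900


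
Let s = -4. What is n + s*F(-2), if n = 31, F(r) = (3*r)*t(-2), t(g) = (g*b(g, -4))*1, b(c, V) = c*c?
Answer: -161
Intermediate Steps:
b(c, V) = c²
t(g) = g³ (t(g) = (g*g²)*1 = g³*1 = g³)
F(r) = -24*r (F(r) = (3*r)*(-2)³ = (3*r)*(-8) = -24*r)
n + s*F(-2) = 31 - (-96)*(-2) = 31 - 4*48 = 31 - 192 = -161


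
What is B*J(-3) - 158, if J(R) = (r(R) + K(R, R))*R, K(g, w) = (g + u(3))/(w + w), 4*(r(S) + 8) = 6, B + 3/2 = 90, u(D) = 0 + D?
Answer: 6271/4 ≈ 1567.8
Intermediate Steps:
u(D) = D
B = 177/2 (B = -3/2 + 90 = 177/2 ≈ 88.500)
r(S) = -13/2 (r(S) = -8 + (¼)*6 = -8 + 3/2 = -13/2)
K(g, w) = (3 + g)/(2*w) (K(g, w) = (g + 3)/(w + w) = (3 + g)/((2*w)) = (3 + g)*(1/(2*w)) = (3 + g)/(2*w))
J(R) = R*(-13/2 + (3 + R)/(2*R)) (J(R) = (-13/2 + (3 + R)/(2*R))*R = R*(-13/2 + (3 + R)/(2*R)))
B*J(-3) - 158 = 177*(3/2 - 6*(-3))/2 - 158 = 177*(3/2 + 18)/2 - 158 = (177/2)*(39/2) - 158 = 6903/4 - 158 = 6271/4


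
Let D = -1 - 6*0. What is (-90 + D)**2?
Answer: 8281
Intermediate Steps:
D = -1 (D = -1 + 0 = -1)
(-90 + D)**2 = (-90 - 1)**2 = (-91)**2 = 8281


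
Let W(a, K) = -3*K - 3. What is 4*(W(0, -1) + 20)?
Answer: 80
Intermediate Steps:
W(a, K) = -3 - 3*K
4*(W(0, -1) + 20) = 4*((-3 - 3*(-1)) + 20) = 4*((-3 + 3) + 20) = 4*(0 + 20) = 4*20 = 80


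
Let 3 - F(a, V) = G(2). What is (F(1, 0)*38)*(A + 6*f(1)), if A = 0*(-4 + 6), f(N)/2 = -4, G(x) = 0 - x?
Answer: -9120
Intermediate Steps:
G(x) = -x
f(N) = -8 (f(N) = 2*(-4) = -8)
F(a, V) = 5 (F(a, V) = 3 - (-1)*2 = 3 - 1*(-2) = 3 + 2 = 5)
A = 0 (A = 0*2 = 0)
(F(1, 0)*38)*(A + 6*f(1)) = (5*38)*(0 + 6*(-8)) = 190*(0 - 48) = 190*(-48) = -9120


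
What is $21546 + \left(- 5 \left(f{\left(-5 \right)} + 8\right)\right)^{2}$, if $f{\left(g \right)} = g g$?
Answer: $48771$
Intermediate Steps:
$f{\left(g \right)} = g^{2}$
$21546 + \left(- 5 \left(f{\left(-5 \right)} + 8\right)\right)^{2} = 21546 + \left(- 5 \left(\left(-5\right)^{2} + 8\right)\right)^{2} = 21546 + \left(- 5 \left(25 + 8\right)\right)^{2} = 21546 + \left(\left(-5\right) 33\right)^{2} = 21546 + \left(-165\right)^{2} = 21546 + 27225 = 48771$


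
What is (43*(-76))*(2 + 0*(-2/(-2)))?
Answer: -6536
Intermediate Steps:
(43*(-76))*(2 + 0*(-2/(-2))) = -3268*(2 + 0*(-2*(-½))) = -3268*(2 + 0*1) = -3268*(2 + 0) = -3268*2 = -6536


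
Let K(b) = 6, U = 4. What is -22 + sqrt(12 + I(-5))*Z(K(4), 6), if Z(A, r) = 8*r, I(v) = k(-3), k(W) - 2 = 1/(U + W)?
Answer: -22 + 48*sqrt(15) ≈ 163.90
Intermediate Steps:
k(W) = 2 + 1/(4 + W)
I(v) = 3 (I(v) = (9 + 2*(-3))/(4 - 3) = (9 - 6)/1 = 1*3 = 3)
-22 + sqrt(12 + I(-5))*Z(K(4), 6) = -22 + sqrt(12 + 3)*(8*6) = -22 + sqrt(15)*48 = -22 + 48*sqrt(15)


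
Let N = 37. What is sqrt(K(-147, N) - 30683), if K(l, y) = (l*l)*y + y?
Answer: sqrt(768887) ≈ 876.86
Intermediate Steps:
K(l, y) = y + y*l**2 (K(l, y) = l**2*y + y = y*l**2 + y = y + y*l**2)
sqrt(K(-147, N) - 30683) = sqrt(37*(1 + (-147)**2) - 30683) = sqrt(37*(1 + 21609) - 30683) = sqrt(37*21610 - 30683) = sqrt(799570 - 30683) = sqrt(768887)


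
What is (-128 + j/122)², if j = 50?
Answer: 60575089/3721 ≈ 16279.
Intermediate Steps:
(-128 + j/122)² = (-128 + 50/122)² = (-128 + 50*(1/122))² = (-128 + 25/61)² = (-7783/61)² = 60575089/3721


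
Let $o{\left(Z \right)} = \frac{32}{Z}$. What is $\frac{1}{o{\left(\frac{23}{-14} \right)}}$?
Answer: $- \frac{23}{448} \approx -0.051339$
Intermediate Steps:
$\frac{1}{o{\left(\frac{23}{-14} \right)}} = \frac{1}{32 \frac{1}{23 \frac{1}{-14}}} = \frac{1}{32 \frac{1}{23 \left(- \frac{1}{14}\right)}} = \frac{1}{32 \frac{1}{- \frac{23}{14}}} = \frac{1}{32 \left(- \frac{14}{23}\right)} = \frac{1}{- \frac{448}{23}} = - \frac{23}{448}$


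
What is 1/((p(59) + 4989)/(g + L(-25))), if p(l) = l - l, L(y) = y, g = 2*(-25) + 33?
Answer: -14/1663 ≈ -0.0084185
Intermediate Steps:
g = -17 (g = -50 + 33 = -17)
p(l) = 0
1/((p(59) + 4989)/(g + L(-25))) = 1/((0 + 4989)/(-17 - 25)) = 1/(4989/(-42)) = 1/(4989*(-1/42)) = 1/(-1663/14) = -14/1663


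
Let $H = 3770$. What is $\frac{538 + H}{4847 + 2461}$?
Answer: $\frac{359}{609} \approx 0.58949$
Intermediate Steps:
$\frac{538 + H}{4847 + 2461} = \frac{538 + 3770}{4847 + 2461} = \frac{4308}{7308} = 4308 \cdot \frac{1}{7308} = \frac{359}{609}$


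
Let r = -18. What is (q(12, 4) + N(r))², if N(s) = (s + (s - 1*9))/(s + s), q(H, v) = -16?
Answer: 3481/16 ≈ 217.56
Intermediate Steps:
N(s) = (-9 + 2*s)/(2*s) (N(s) = (s + (s - 9))/((2*s)) = (s + (-9 + s))*(1/(2*s)) = (-9 + 2*s)*(1/(2*s)) = (-9 + 2*s)/(2*s))
(q(12, 4) + N(r))² = (-16 + (-9/2 - 18)/(-18))² = (-16 - 1/18*(-45/2))² = (-16 + 5/4)² = (-59/4)² = 3481/16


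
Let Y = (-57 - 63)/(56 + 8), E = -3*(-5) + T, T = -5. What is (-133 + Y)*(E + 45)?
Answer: -59345/8 ≈ -7418.1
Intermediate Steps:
E = 10 (E = -3*(-5) - 5 = 15 - 5 = 10)
Y = -15/8 (Y = -120/64 = -120*1/64 = -15/8 ≈ -1.8750)
(-133 + Y)*(E + 45) = (-133 - 15/8)*(10 + 45) = -1079/8*55 = -59345/8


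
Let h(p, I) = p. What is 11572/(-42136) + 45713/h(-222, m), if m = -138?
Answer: -120545747/584637 ≈ -206.19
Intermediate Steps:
11572/(-42136) + 45713/h(-222, m) = 11572/(-42136) + 45713/(-222) = 11572*(-1/42136) + 45713*(-1/222) = -2893/10534 - 45713/222 = -120545747/584637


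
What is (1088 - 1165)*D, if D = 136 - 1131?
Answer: 76615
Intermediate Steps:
D = -995
(1088 - 1165)*D = (1088 - 1165)*(-995) = -77*(-995) = 76615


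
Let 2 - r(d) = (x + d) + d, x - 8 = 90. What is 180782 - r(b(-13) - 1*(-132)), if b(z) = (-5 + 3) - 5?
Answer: 181128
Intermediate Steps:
x = 98 (x = 8 + 90 = 98)
b(z) = -7 (b(z) = -2 - 5 = -7)
r(d) = -96 - 2*d (r(d) = 2 - ((98 + d) + d) = 2 - (98 + 2*d) = 2 + (-98 - 2*d) = -96 - 2*d)
180782 - r(b(-13) - 1*(-132)) = 180782 - (-96 - 2*(-7 - 1*(-132))) = 180782 - (-96 - 2*(-7 + 132)) = 180782 - (-96 - 2*125) = 180782 - (-96 - 250) = 180782 - 1*(-346) = 180782 + 346 = 181128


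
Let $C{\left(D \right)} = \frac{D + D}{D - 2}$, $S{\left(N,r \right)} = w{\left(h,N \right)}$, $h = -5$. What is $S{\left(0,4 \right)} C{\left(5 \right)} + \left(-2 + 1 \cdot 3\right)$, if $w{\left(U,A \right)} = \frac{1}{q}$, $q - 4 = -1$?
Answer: $\frac{19}{9} \approx 2.1111$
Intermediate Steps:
$q = 3$ ($q = 4 - 1 = 3$)
$w{\left(U,A \right)} = \frac{1}{3}$
$S{\left(N,r \right)} = \frac{1}{3}$
$C{\left(D \right)} = \frac{2 D}{-2 + D}$
$S{\left(0,4 \right)} C{\left(5 \right)} + \left(-2 + 1 \cdot 3\right) = \frac{2 \cdot 5 \frac{1}{-2 + 5}}{3} + \left(-2 + 1 \cdot 3\right) = \frac{2 \cdot 5 \cdot \frac{1}{3}}{3} + \left(-2 + 3\right) = \frac{2 \cdot 5 \cdot \frac{1}{3}}{3} + 1 = \frac{1}{3} \cdot \frac{10}{3} + 1 = \frac{10}{9} + 1 = \frac{19}{9}$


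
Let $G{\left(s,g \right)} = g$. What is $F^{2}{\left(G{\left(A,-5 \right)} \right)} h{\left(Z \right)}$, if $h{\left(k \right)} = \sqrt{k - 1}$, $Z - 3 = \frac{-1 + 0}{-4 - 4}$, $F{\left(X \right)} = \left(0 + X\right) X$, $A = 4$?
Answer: $\frac{625 \sqrt{34}}{4} \approx 911.09$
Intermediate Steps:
$F{\left(X \right)} = X^{2}$ ($F{\left(X \right)} = X X = X^{2}$)
$Z = \frac{25}{8}$ ($Z = 3 + \frac{-1 + 0}{-4 - 4} = 3 - \frac{1}{-8} = 3 - - \frac{1}{8} = 3 + \frac{1}{8} = \frac{25}{8} \approx 3.125$)
$h{\left(k \right)} = \sqrt{-1 + k}$
$F^{2}{\left(G{\left(A,-5 \right)} \right)} h{\left(Z \right)} = \left(\left(-5\right)^{2}\right)^{2} \sqrt{-1 + \frac{25}{8}} = 25^{2} \sqrt{\frac{17}{8}} = 625 \frac{\sqrt{34}}{4} = \frac{625 \sqrt{34}}{4}$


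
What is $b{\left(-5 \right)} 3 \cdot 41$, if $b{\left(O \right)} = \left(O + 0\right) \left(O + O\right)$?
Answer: $6150$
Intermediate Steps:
$b{\left(O \right)} = 2 O^{2}$ ($b{\left(O \right)} = O 2 O = 2 O^{2}$)
$b{\left(-5 \right)} 3 \cdot 41 = 2 \left(-5\right)^{2} \cdot 3 \cdot 41 = 2 \cdot 25 \cdot 3 \cdot 41 = 50 \cdot 3 \cdot 41 = 150 \cdot 41 = 6150$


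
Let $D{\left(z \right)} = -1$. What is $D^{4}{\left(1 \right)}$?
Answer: $1$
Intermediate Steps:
$D^{4}{\left(1 \right)} = \left(-1\right)^{4} = 1$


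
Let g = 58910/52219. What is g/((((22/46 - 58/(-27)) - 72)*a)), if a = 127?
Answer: -36583110/285705135853 ≈ -0.00012804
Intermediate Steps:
g = 58910/52219 (g = 58910*(1/52219) = 58910/52219 ≈ 1.1281)
g/((((22/46 - 58/(-27)) - 72)*a)) = 58910/(52219*((((22/46 - 58/(-27)) - 72)*127))) = 58910/(52219*((((22*(1/46) - 58*(-1/27)) - 72)*127))) = 58910/(52219*((((11/23 + 58/27) - 72)*127))) = 58910/(52219*(((1631/621 - 72)*127))) = 58910/(52219*((-43081/621*127))) = 58910/(52219*(-5471287/621)) = (58910/52219)*(-621/5471287) = -36583110/285705135853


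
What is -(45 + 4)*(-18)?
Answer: 882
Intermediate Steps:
-(45 + 4)*(-18) = -49*(-18) = -1*(-882) = 882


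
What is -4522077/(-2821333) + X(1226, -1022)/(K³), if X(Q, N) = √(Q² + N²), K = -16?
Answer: 4522077/2821333 - √636890/2048 ≈ 1.2131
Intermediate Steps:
X(Q, N) = √(N² + Q²)
-4522077/(-2821333) + X(1226, -1022)/(K³) = -4522077/(-2821333) + √((-1022)² + 1226²)/((-16)³) = -4522077*(-1/2821333) + √(1044484 + 1503076)/(-4096) = 4522077/2821333 + √2547560*(-1/4096) = 4522077/2821333 + (2*√636890)*(-1/4096) = 4522077/2821333 - √636890/2048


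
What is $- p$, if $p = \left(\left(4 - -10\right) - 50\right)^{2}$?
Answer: $-1296$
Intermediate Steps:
$p = 1296$ ($p = \left(\left(4 + 10\right) - 50\right)^{2} = \left(14 - 50\right)^{2} = \left(-36\right)^{2} = 1296$)
$- p = \left(-1\right) 1296 = -1296$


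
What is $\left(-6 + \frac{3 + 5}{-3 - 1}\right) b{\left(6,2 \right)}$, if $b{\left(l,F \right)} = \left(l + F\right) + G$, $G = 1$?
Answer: $-72$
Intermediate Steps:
$b{\left(l,F \right)} = 1 + F + l$ ($b{\left(l,F \right)} = \left(l + F\right) + 1 = \left(F + l\right) + 1 = 1 + F + l$)
$\left(-6 + \frac{3 + 5}{-3 - 1}\right) b{\left(6,2 \right)} = \left(-6 + \frac{3 + 5}{-3 - 1}\right) \left(1 + 2 + 6\right) = \left(-6 + \frac{8}{-4}\right) 9 = \left(-6 + 8 \left(- \frac{1}{4}\right)\right) 9 = \left(-6 - 2\right) 9 = \left(-8\right) 9 = -72$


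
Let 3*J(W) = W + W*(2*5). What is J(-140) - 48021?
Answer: -145603/3 ≈ -48534.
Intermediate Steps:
J(W) = 11*W/3 (J(W) = (W + W*(2*5))/3 = (W + W*10)/3 = (W + 10*W)/3 = (11*W)/3 = 11*W/3)
J(-140) - 48021 = (11/3)*(-140) - 48021 = -1540/3 - 48021 = -145603/3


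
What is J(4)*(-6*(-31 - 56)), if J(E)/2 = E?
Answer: 4176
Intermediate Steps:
J(E) = 2*E
J(4)*(-6*(-31 - 56)) = (2*4)*(-6*(-31 - 56)) = 8*(-6*(-87)) = 8*522 = 4176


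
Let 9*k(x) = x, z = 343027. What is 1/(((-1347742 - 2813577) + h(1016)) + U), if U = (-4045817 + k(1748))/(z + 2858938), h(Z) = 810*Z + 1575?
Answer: -5763537/19231685327129 ≈ -2.9969e-7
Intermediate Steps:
k(x) = x/9
h(Z) = 1575 + 810*Z
U = -7282121/5763537 (U = (-4045817 + (1/9)*1748)/(343027 + 2858938) = (-4045817 + 1748/9)/3201965 = -36410605/9*1/3201965 = -7282121/5763537 ≈ -1.2635)
1/(((-1347742 - 2813577) + h(1016)) + U) = 1/(((-1347742 - 2813577) + (1575 + 810*1016)) - 7282121/5763537) = 1/((-4161319 + (1575 + 822960)) - 7282121/5763537) = 1/((-4161319 + 824535) - 7282121/5763537) = 1/(-3336784 - 7282121/5763537) = 1/(-19231685327129/5763537) = -5763537/19231685327129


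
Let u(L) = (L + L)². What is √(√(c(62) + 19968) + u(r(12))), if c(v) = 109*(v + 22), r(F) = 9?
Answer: √(324 + 6*√809) ≈ 22.241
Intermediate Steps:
c(v) = 2398 + 109*v (c(v) = 109*(22 + v) = 2398 + 109*v)
u(L) = 4*L² (u(L) = (2*L)² = 4*L²)
√(√(c(62) + 19968) + u(r(12))) = √(√((2398 + 109*62) + 19968) + 4*9²) = √(√((2398 + 6758) + 19968) + 4*81) = √(√(9156 + 19968) + 324) = √(√29124 + 324) = √(6*√809 + 324) = √(324 + 6*√809)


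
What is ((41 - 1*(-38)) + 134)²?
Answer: 45369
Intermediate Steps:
((41 - 1*(-38)) + 134)² = ((41 + 38) + 134)² = (79 + 134)² = 213² = 45369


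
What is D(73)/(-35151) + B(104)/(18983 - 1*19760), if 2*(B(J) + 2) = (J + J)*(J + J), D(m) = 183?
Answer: -12070767/433529 ≈ -27.843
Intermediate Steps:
B(J) = -2 + 2*J² (B(J) = -2 + ((J + J)*(J + J))/2 = -2 + ((2*J)*(2*J))/2 = -2 + (4*J²)/2 = -2 + 2*J²)
D(73)/(-35151) + B(104)/(18983 - 1*19760) = 183/(-35151) + (-2 + 2*104²)/(18983 - 1*19760) = 183*(-1/35151) + (-2 + 2*10816)/(18983 - 19760) = -61/11717 + (-2 + 21632)/(-777) = -61/11717 + 21630*(-1/777) = -61/11717 - 1030/37 = -12070767/433529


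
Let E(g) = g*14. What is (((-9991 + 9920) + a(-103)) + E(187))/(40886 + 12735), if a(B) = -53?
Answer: 2/43 ≈ 0.046512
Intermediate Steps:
E(g) = 14*g
(((-9991 + 9920) + a(-103)) + E(187))/(40886 + 12735) = (((-9991 + 9920) - 53) + 14*187)/(40886 + 12735) = ((-71 - 53) + 2618)/53621 = (-124 + 2618)*(1/53621) = 2494*(1/53621) = 2/43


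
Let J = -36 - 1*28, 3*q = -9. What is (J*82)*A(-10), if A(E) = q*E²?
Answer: 1574400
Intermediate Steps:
q = -3 (q = (⅓)*(-9) = -3)
J = -64 (J = -36 - 28 = -64)
A(E) = -3*E²
(J*82)*A(-10) = (-64*82)*(-3*(-10)²) = -(-15744)*100 = -5248*(-300) = 1574400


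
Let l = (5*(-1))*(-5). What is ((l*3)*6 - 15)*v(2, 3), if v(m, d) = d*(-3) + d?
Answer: -2610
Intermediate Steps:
v(m, d) = -2*d (v(m, d) = -3*d + d = -2*d)
l = 25 (l = -5*(-5) = 25)
((l*3)*6 - 15)*v(2, 3) = ((25*3)*6 - 15)*(-2*3) = (75*6 - 15)*(-6) = (450 - 15)*(-6) = 435*(-6) = -2610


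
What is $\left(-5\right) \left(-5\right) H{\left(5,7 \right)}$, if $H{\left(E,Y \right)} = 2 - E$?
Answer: $-75$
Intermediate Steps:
$\left(-5\right) \left(-5\right) H{\left(5,7 \right)} = \left(-5\right) \left(-5\right) \left(2 - 5\right) = 25 \left(2 - 5\right) = 25 \left(-3\right) = -75$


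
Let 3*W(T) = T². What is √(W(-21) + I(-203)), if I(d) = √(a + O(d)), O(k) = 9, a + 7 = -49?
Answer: √(147 + I*√47) ≈ 12.128 + 0.28265*I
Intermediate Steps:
W(T) = T²/3
a = -56 (a = -7 - 49 = -56)
I(d) = I*√47 (I(d) = √(-56 + 9) = √(-47) = I*√47)
√(W(-21) + I(-203)) = √((⅓)*(-21)² + I*√47) = √((⅓)*441 + I*√47) = √(147 + I*√47)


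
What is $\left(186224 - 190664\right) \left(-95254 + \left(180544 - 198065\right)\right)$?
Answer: $500721000$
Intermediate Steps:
$\left(186224 - 190664\right) \left(-95254 + \left(180544 - 198065\right)\right) = - 4440 \left(-95254 + \left(180544 - 198065\right)\right) = - 4440 \left(-95254 - 17521\right) = \left(-4440\right) \left(-112775\right) = 500721000$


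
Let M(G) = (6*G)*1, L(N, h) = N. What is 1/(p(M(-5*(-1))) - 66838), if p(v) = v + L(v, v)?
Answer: -1/66778 ≈ -1.4975e-5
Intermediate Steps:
M(G) = 6*G
p(v) = 2*v (p(v) = v + v = 2*v)
1/(p(M(-5*(-1))) - 66838) = 1/(2*(6*(-5*(-1))) - 66838) = 1/(2*(6*5) - 66838) = 1/(2*30 - 66838) = 1/(60 - 66838) = 1/(-66778) = -1/66778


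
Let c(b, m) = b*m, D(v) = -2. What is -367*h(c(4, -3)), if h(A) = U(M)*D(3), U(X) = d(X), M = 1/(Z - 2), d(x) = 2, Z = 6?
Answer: 1468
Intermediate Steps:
M = 1/4 (M = 1/(6 - 2) = 1/4 ≈ 0.25000)
U(X) = 2
h(A) = -4 (h(A) = 2*(-2) = -4)
-367*h(c(4, -3)) = -367*(-4) = 1468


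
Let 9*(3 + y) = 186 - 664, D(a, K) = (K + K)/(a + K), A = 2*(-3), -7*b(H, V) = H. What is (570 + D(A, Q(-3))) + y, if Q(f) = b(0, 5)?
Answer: 4625/9 ≈ 513.89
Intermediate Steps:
b(H, V) = -H/7
Q(f) = 0 (Q(f) = -1/7*0 = 0)
A = -6
D(a, K) = 2*K/(K + a) (D(a, K) = (2*K)/(K + a) = 2*K/(K + a))
y = -505/9 (y = -3 + (186 - 664)/9 = -3 + (1/9)*(-478) = -3 - 478/9 = -505/9 ≈ -56.111)
(570 + D(A, Q(-3))) + y = (570 + 2*0/(0 - 6)) - 505/9 = (570 + 2*0/(-6)) - 505/9 = (570 + 2*0*(-1/6)) - 505/9 = (570 + 0) - 505/9 = 570 - 505/9 = 4625/9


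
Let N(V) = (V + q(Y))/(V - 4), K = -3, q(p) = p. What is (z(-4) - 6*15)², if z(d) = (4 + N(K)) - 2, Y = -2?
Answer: 373321/49 ≈ 7618.8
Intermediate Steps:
N(V) = (-2 + V)/(-4 + V) (N(V) = (V - 2)/(V - 4) = (-2 + V)/(-4 + V))
z(d) = 19/7 (z(d) = (4 + (-2 - 3)/(-4 - 3)) - 2 = (4 - 5/(-7)) - 2 = (4 - ⅐*(-5)) - 2 = (4 + 5/7) - 2 = 33/7 - 2 = 19/7)
(z(-4) - 6*15)² = (19/7 - 6*15)² = (19/7 - 90)² = (-611/7)² = 373321/49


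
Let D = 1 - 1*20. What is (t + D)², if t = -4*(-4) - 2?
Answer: 25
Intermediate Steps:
D = -19 (D = 1 - 20 = -19)
t = 14 (t = 16 - 2 = 14)
(t + D)² = (14 - 19)² = (-5)² = 25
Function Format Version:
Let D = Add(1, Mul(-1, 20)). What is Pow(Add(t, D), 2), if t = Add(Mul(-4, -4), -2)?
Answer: 25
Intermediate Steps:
D = -19 (D = Add(1, -20) = -19)
t = 14 (t = Add(16, -2) = 14)
Pow(Add(t, D), 2) = Pow(Add(14, -19), 2) = Pow(-5, 2) = 25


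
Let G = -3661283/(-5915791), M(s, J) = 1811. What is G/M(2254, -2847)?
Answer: 3661283/10713497501 ≈ 0.00034175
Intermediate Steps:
G = 3661283/5915791 (G = -3661283*(-1/5915791) = 3661283/5915791 ≈ 0.61890)
G/M(2254, -2847) = (3661283/5915791)/1811 = (3661283/5915791)*(1/1811) = 3661283/10713497501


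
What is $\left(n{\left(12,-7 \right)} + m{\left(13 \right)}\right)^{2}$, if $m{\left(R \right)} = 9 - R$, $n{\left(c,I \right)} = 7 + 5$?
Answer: $64$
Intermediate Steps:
$n{\left(c,I \right)} = 12$
$\left(n{\left(12,-7 \right)} + m{\left(13 \right)}\right)^{2} = \left(12 + \left(9 - 13\right)\right)^{2} = \left(12 - 4\right)^{2} = 8^{2} = 64$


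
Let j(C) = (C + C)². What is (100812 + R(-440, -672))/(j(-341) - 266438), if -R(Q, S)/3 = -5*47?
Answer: 101517/198686 ≈ 0.51094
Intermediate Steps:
R(Q, S) = 705 (R(Q, S) = -(-15)*47 = -3*(-235) = 705)
j(C) = 4*C² (j(C) = (2*C)² = 4*C²)
(100812 + R(-440, -672))/(j(-341) - 266438) = (100812 + 705)/(4*(-341)² - 266438) = 101517/(4*116281 - 266438) = 101517/(465124 - 266438) = 101517/198686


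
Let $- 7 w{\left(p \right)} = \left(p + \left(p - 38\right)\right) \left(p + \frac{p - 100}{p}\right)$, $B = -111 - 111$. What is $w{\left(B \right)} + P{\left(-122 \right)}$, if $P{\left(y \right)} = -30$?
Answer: $- \frac{11823152}{777} \approx -15216.0$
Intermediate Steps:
$B = -222$ ($B = -111 - 111 = -222$)
$w{\left(p \right)} = - \frac{\left(-38 + 2 p\right) \left(p + \frac{-100 + p}{p}\right)}{7}$ ($w{\left(p \right)} = - \frac{\left(p + \left(p - 38\right)\right) \left(p + \frac{p - 100}{p}\right)}{7} = - \frac{\left(p + \left(p - 38\right)\right) \left(p + \frac{-100 + p}{p}\right)}{7} = - \frac{\left(p + \left(-38 + p\right)\right) \left(p + \frac{-100 + p}{p}\right)}{7} = - \frac{\left(-38 + 2 p\right) \left(p + \frac{-100 + p}{p}\right)}{7}$)
$w{\left(B \right)} + P{\left(-122 \right)} = \frac{2 \left(-1900 - 222 \left(119 - \left(-222\right)^{2} + 18 \left(-222\right)\right)\right)}{7 \left(-222\right)} - 30 = \frac{2}{7} \left(- \frac{1}{222}\right) \left(-1900 - 222 \left(119 - 49284 - 3996\right)\right) - 30 = \frac{2}{7} \left(- \frac{1}{222}\right) \left(-1900 - -11801742\right) - 30 = \frac{2}{7} \left(- \frac{1}{222}\right) \left(-1900 + 11801742\right) - 30 = \frac{2}{7} \left(- \frac{1}{222}\right) 11799842 - 30 = - \frac{11799842}{777} - 30 = - \frac{11823152}{777}$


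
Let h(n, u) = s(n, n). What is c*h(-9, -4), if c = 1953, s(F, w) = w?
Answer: -17577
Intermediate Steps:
h(n, u) = n
c*h(-9, -4) = 1953*(-9) = -17577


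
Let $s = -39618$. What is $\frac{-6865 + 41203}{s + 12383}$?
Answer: $- \frac{34338}{27235} \approx -1.2608$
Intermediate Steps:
$\frac{-6865 + 41203}{s + 12383} = \frac{-6865 + 41203}{-39618 + 12383} = \frac{34338}{-27235} = 34338 \left(- \frac{1}{27235}\right) = - \frac{34338}{27235}$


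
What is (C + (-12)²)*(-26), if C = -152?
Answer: 208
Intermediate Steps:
(C + (-12)²)*(-26) = (-152 + (-12)²)*(-26) = (-152 + 144)*(-26) = -8*(-26) = 208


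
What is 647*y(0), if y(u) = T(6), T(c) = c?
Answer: 3882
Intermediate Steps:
y(u) = 6
647*y(0) = 647*6 = 3882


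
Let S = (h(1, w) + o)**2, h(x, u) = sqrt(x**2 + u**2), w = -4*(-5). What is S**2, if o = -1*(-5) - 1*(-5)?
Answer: (10 + sqrt(401))**4 ≈ 8.1270e+5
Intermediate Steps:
w = 20
h(x, u) = sqrt(u**2 + x**2)
o = 10 (o = 5 + 5 = 10)
S = (10 + sqrt(401))**2 (S = (sqrt(20**2 + 1**2) + 10)**2 = (sqrt(400 + 1) + 10)**2 = (sqrt(401) + 10)**2 = (10 + sqrt(401))**2 ≈ 901.50)
S**2 = ((10 + sqrt(401))**2)**2 = (10 + sqrt(401))**4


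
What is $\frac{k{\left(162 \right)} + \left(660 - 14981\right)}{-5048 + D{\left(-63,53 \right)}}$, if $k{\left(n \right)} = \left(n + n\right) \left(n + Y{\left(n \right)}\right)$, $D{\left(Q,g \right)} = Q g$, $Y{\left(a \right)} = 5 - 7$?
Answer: $- \frac{37519}{8387} \approx -4.4735$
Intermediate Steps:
$Y{\left(a \right)} = -2$ ($Y{\left(a \right)} = 5 - 7 = -2$)
$k{\left(n \right)} = 2 n \left(-2 + n\right)$ ($k{\left(n \right)} = \left(n + n\right) \left(n - 2\right) = 2 n \left(-2 + n\right)$)
$\frac{k{\left(162 \right)} + \left(660 - 14981\right)}{-5048 + D{\left(-63,53 \right)}} = \frac{2 \cdot 162 \left(-2 + 162\right) + \left(660 - 14981\right)}{-5048 - 3339} = \frac{2 \cdot 162 \cdot 160 + \left(660 - 14981\right)}{-5048 - 3339} = \frac{51840 - 14321}{-8387} = 37519 \left(- \frac{1}{8387}\right) = - \frac{37519}{8387}$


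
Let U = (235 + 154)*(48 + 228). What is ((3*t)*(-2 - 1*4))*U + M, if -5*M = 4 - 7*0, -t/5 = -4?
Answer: -193255204/5 ≈ -3.8651e+7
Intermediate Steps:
t = 20 (t = -5*(-4) = 20)
U = 107364 (U = 389*276 = 107364)
M = -⅘ (M = -(4 - 7*0)/5 = -(4 + 0)/5 = -⅕*4 = -⅘ ≈ -0.80000)
((3*t)*(-2 - 1*4))*U + M = ((3*20)*(-2 - 1*4))*107364 - ⅘ = (60*(-2 - 4))*107364 - ⅘ = (60*(-6))*107364 - ⅘ = -360*107364 - ⅘ = -38651040 - ⅘ = -193255204/5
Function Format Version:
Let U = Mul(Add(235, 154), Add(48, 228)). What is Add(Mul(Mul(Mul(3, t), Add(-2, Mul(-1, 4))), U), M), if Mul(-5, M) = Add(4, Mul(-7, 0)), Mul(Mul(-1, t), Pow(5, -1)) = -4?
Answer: Rational(-193255204, 5) ≈ -3.8651e+7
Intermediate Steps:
t = 20 (t = Mul(-5, -4) = 20)
U = 107364 (U = Mul(389, 276) = 107364)
M = Rational(-4, 5) (M = Mul(Rational(-1, 5), Add(4, Mul(-7, 0))) = Mul(Rational(-1, 5), Add(4, 0)) = Mul(Rational(-1, 5), 4) = Rational(-4, 5) ≈ -0.80000)
Add(Mul(Mul(Mul(3, t), Add(-2, Mul(-1, 4))), U), M) = Add(Mul(Mul(Mul(3, 20), Add(-2, Mul(-1, 4))), 107364), Rational(-4, 5)) = Add(Mul(Mul(60, Add(-2, -4)), 107364), Rational(-4, 5)) = Add(Mul(Mul(60, -6), 107364), Rational(-4, 5)) = Add(Mul(-360, 107364), Rational(-4, 5)) = Add(-38651040, Rational(-4, 5)) = Rational(-193255204, 5)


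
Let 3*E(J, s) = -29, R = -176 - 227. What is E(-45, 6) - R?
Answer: 1180/3 ≈ 393.33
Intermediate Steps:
R = -403
E(J, s) = -29/3 (E(J, s) = (⅓)*(-29) = -29/3)
E(-45, 6) - R = -29/3 - 1*(-403) = -29/3 + 403 = 1180/3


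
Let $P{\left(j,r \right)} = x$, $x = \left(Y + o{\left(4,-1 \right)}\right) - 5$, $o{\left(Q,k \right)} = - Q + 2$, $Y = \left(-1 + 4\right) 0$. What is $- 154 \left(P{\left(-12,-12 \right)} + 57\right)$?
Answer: $-7700$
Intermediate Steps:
$Y = 0$ ($Y = 3 \cdot 0 = 0$)
$o{\left(Q,k \right)} = 2 - Q$
$x = -7$ ($x = \left(0 + \left(2 - 4\right)\right) - 5 = \left(0 - 2\right) - 5 = -2 - 5 = -7$)
$P{\left(j,r \right)} = -7$
$- 154 \left(P{\left(-12,-12 \right)} + 57\right) = - 154 \left(-7 + 57\right) = \left(-154\right) 50 = -7700$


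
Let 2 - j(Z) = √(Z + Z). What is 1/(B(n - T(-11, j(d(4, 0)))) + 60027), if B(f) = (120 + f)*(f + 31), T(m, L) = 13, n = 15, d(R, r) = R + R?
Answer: 1/64053 ≈ 1.5612e-5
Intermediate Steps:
d(R, r) = 2*R
j(Z) = 2 - √2*√Z (j(Z) = 2 - √(Z + Z) = 2 - √(2*Z) = 2 - √2*√Z)
B(f) = (31 + f)*(120 + f) (B(f) = (120 + f)*(31 + f) = (31 + f)*(120 + f))
1/(B(n - T(-11, j(d(4, 0)))) + 60027) = 1/((3720 + (15 - 1*13)² + 151*(15 - 1*13)) + 60027) = 1/((3720 + (15 - 13)² + 151*(15 - 13)) + 60027) = 1/((3720 + 2² + 151*2) + 60027) = 1/((3720 + 4 + 302) + 60027) = 1/(4026 + 60027) = 1/64053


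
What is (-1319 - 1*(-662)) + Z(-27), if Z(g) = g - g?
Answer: -657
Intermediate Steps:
Z(g) = 0
(-1319 - 1*(-662)) + Z(-27) = (-1319 - 1*(-662)) + 0 = (-1319 + 662) + 0 = -657 + 0 = -657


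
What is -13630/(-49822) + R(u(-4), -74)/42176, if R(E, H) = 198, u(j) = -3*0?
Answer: 5040721/18114592 ≈ 0.27827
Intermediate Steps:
u(j) = 0
-13630/(-49822) + R(u(-4), -74)/42176 = -13630/(-49822) + 198/42176 = -13630*(-1/49822) + 198*(1/42176) = 235/859 + 99/21088 = 5040721/18114592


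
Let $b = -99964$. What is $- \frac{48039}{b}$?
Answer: $\frac{717}{1492} \approx 0.48056$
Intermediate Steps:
$- \frac{48039}{b} = - \frac{48039}{-99964} = \left(-48039\right) \left(- \frac{1}{99964}\right) = \frac{717}{1492}$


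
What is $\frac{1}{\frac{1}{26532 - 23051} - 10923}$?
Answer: $- \frac{3481}{38022962} \approx -9.155 \cdot 10^{-5}$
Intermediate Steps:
$\frac{1}{\frac{1}{26532 - 23051} - 10923} = \frac{1}{\frac{1}{3481} - 10923} = \frac{1}{- \frac{38022962}{3481}} = - \frac{3481}{38022962}$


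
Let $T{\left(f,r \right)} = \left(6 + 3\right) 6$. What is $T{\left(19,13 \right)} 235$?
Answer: $12690$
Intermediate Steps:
$T{\left(f,r \right)} = 54$ ($T{\left(f,r \right)} = 9 \cdot 6 = 54$)
$T{\left(19,13 \right)} 235 = 54 \cdot 235 = 12690$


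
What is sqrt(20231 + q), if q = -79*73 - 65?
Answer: 11*sqrt(119) ≈ 120.00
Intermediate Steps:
q = -5832 (q = -5767 - 65 = -5832)
sqrt(20231 + q) = sqrt(20231 - 5832) = sqrt(14399) = 11*sqrt(119)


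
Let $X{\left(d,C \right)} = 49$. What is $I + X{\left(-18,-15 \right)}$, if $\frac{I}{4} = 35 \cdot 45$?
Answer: $6349$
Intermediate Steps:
$I = 6300$ ($I = 4 \cdot 35 \cdot 45 = 4 \cdot 1575 = 6300$)
$I + X{\left(-18,-15 \right)} = 6300 + 49 = 6349$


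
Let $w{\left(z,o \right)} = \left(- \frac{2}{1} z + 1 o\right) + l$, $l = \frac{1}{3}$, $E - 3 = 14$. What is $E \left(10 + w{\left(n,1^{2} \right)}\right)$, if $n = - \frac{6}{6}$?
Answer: $\frac{680}{3} \approx 226.67$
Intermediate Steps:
$E = 17$ ($E = 3 + 14 = 17$)
$l = \frac{1}{3} \approx 0.33333$
$n = -1$ ($n = \left(-6\right) \frac{1}{6} = -1$)
$w{\left(z,o \right)} = \frac{1}{3} + o - 2 z$ ($w{\left(z,o \right)} = \left(- \frac{2}{1} z + 1 o\right) + \frac{1}{3} = \left(\left(-2\right) 1 z + o\right) + \frac{1}{3} = \left(- 2 z + o\right) + \frac{1}{3} = \left(o - 2 z\right) + \frac{1}{3} = \frac{1}{3} + o - 2 z$)
$E \left(10 + w{\left(n,1^{2} \right)}\right) = 17 \left(10 + \left(\frac{1}{3} + 1^{2} - -2\right)\right) = 17 \left(10 + \left(\frac{1}{3} + 1 + 2\right)\right) = 17 \left(10 + \frac{10}{3}\right) = 17 \cdot \frac{40}{3} = \frac{680}{3}$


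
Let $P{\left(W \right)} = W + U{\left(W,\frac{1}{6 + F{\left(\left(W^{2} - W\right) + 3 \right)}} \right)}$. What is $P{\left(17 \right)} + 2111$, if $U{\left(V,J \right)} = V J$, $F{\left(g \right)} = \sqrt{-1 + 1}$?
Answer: $\frac{12785}{6} \approx 2130.8$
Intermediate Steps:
$F{\left(g \right)} = 0$ ($F{\left(g \right)} = \sqrt{0} = 0$)
$U{\left(V,J \right)} = J V$
$P{\left(W \right)} = \frac{7 W}{6}$ ($P{\left(W \right)} = W + \frac{W}{6 + 0} = W + \frac{W}{6} = \frac{7 W}{6}$)
$P{\left(17 \right)} + 2111 = \frac{7}{6} \cdot 17 + 2111 = \frac{119}{6} + 2111 = \frac{12785}{6}$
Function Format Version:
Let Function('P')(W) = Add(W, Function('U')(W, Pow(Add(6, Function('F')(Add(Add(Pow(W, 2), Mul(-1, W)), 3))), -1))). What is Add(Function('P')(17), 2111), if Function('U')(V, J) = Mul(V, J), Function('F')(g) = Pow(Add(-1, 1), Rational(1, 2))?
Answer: Rational(12785, 6) ≈ 2130.8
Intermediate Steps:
Function('F')(g) = 0 (Function('F')(g) = Pow(0, Rational(1, 2)) = 0)
Function('U')(V, J) = Mul(J, V)
Function('P')(W) = Mul(Rational(7, 6), W) (Function('P')(W) = Add(W, Mul(Pow(Add(6, 0), -1), W)) = Add(W, Mul(Pow(6, -1), W)) = Add(W, Mul(Rational(1, 6), W)) = Mul(Rational(7, 6), W))
Add(Function('P')(17), 2111) = Add(Mul(Rational(7, 6), 17), 2111) = Add(Rational(119, 6), 2111) = Rational(12785, 6)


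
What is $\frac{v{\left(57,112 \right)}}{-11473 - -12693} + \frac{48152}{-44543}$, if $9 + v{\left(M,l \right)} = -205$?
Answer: $- \frac{34138821}{27171230} \approx -1.2564$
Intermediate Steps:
$v{\left(M,l \right)} = -214$ ($v{\left(M,l \right)} = -9 - 205 = -214$)
$\frac{v{\left(57,112 \right)}}{-11473 - -12693} + \frac{48152}{-44543} = - \frac{214}{-11473 - -12693} + \frac{48152}{-44543} = - \frac{214}{-11473 + 12693} + 48152 \left(- \frac{1}{44543}\right) = - \frac{214}{1220} - \frac{48152}{44543} = \left(-214\right) \frac{1}{1220} - \frac{48152}{44543} = - \frac{107}{610} - \frac{48152}{44543} = - \frac{34138821}{27171230}$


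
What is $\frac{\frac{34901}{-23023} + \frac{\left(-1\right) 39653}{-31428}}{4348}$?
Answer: $- \frac{183937609}{3146068637712} \approx -5.8466 \cdot 10^{-5}$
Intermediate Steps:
$\frac{\frac{34901}{-23023} + \frac{\left(-1\right) 39653}{-31428}}{4348} = \left(34901 \left(- \frac{1}{23023}\right) - - \frac{39653}{31428}\right) \frac{1}{4348} = \left(- \frac{34901}{23023} + \frac{39653}{31428}\right) \frac{1}{4348} = \left(- \frac{183937609}{723566844}\right) \frac{1}{4348} = - \frac{183937609}{3146068637712}$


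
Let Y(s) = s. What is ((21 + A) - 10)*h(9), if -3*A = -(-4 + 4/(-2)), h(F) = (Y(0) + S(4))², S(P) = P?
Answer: 144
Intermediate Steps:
h(F) = 16 (h(F) = (0 + 4)² = 4² = 16)
A = -2 (A = -(-1)*(-4 + 4/(-2))/3 = -(-1)*(-4 + 4*(-½))/3 = -(-1)*(-4 - 2)/3 = -(-1)*(-6)/3 = -⅓*6 = -2)
((21 + A) - 10)*h(9) = ((21 - 2) - 10)*16 = (19 - 10)*16 = 9*16 = 144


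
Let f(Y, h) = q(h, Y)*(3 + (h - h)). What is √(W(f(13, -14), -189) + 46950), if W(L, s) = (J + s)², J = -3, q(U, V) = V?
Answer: √83814 ≈ 289.51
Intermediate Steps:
f(Y, h) = 3*Y (f(Y, h) = Y*(3 + (h - h)) = Y*(3 + 0) = Y*3 = 3*Y)
W(L, s) = (-3 + s)²
√(W(f(13, -14), -189) + 46950) = √((-3 - 189)² + 46950) = √((-192)² + 46950) = √(36864 + 46950) = √83814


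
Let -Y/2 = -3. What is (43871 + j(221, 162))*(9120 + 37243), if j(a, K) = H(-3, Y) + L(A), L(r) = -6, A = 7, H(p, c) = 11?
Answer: 2034222988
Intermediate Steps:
Y = 6 (Y = -2*(-3) = 6)
j(a, K) = 5 (j(a, K) = 11 - 6 = 5)
(43871 + j(221, 162))*(9120 + 37243) = (43871 + 5)*(9120 + 37243) = 43876*46363 = 2034222988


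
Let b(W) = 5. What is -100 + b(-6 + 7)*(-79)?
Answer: -495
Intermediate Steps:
-100 + b(-6 + 7)*(-79) = -100 + 5*(-79) = -100 - 395 = -495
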